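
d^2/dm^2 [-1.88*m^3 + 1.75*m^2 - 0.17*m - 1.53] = 3.5 - 11.28*m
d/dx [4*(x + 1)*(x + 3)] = 8*x + 16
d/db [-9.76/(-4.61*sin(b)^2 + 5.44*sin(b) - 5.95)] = (53.0944 - 89.9872*sin(b))*cos(b)/(4.61*sin(b)^2 - 5.44*sin(b) + 5.95)^2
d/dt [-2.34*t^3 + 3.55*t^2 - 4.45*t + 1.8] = -7.02*t^2 + 7.1*t - 4.45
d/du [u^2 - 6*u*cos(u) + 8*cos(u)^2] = 6*u*sin(u) + 2*u - 8*sin(2*u) - 6*cos(u)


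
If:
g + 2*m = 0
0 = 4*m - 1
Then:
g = -1/2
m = 1/4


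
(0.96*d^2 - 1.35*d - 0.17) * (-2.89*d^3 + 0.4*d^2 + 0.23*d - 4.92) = -2.7744*d^5 + 4.2855*d^4 + 0.1721*d^3 - 5.1017*d^2 + 6.6029*d + 0.8364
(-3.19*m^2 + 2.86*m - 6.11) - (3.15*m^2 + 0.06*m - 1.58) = -6.34*m^2 + 2.8*m - 4.53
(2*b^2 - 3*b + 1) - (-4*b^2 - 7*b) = 6*b^2 + 4*b + 1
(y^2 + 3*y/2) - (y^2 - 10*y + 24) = 23*y/2 - 24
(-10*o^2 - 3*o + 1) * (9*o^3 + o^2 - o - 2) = -90*o^5 - 37*o^4 + 16*o^3 + 24*o^2 + 5*o - 2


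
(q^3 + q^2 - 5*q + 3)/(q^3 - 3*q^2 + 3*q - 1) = (q + 3)/(q - 1)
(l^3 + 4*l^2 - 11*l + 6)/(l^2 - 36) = (l^2 - 2*l + 1)/(l - 6)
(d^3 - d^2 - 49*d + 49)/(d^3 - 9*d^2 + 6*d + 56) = (d^2 + 6*d - 7)/(d^2 - 2*d - 8)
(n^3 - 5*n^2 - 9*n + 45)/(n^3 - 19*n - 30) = (n - 3)/(n + 2)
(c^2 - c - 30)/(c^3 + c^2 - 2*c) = (c^2 - c - 30)/(c*(c^2 + c - 2))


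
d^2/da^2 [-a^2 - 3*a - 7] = -2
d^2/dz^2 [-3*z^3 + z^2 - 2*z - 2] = 2 - 18*z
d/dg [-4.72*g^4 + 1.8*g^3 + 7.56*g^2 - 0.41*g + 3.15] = -18.88*g^3 + 5.4*g^2 + 15.12*g - 0.41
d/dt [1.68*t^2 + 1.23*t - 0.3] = 3.36*t + 1.23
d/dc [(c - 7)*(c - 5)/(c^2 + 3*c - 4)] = 3*(5*c^2 - 26*c - 19)/(c^4 + 6*c^3 + c^2 - 24*c + 16)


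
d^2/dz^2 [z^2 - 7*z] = 2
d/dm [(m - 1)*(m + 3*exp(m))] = 3*m*exp(m) + 2*m - 1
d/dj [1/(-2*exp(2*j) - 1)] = 4*exp(2*j)/(2*exp(2*j) + 1)^2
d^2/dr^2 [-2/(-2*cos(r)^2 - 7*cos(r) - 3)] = 2*(-16*sin(r)^4 + 33*sin(r)^2 + 147*cos(r)/2 - 21*cos(3*r)/2 + 69)/(-2*sin(r)^2 + 7*cos(r) + 5)^3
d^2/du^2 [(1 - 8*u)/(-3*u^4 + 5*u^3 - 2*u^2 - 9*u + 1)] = 2*(432*u^7 - 1050*u^6 + 969*u^5 - 1092*u^4 + 658*u^3 - 135*u^2 + 9*u - 11)/(27*u^12 - 135*u^11 + 279*u^10 - 62*u^9 - 651*u^8 + 1029*u^7 + 86*u^6 - 1209*u^5 + 753*u^4 + 606*u^3 - 237*u^2 + 27*u - 1)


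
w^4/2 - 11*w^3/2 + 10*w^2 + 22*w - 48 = (w/2 + 1)*(w - 8)*(w - 3)*(w - 2)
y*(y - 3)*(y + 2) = y^3 - y^2 - 6*y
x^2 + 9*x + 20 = (x + 4)*(x + 5)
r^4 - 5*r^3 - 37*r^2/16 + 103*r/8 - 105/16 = (r - 5)*(r - 1)*(r - 3/4)*(r + 7/4)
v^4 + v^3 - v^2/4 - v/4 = v*(v - 1/2)*(v + 1/2)*(v + 1)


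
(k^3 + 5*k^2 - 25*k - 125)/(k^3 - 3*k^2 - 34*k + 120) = (k^2 + 10*k + 25)/(k^2 + 2*k - 24)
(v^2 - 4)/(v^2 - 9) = (v^2 - 4)/(v^2 - 9)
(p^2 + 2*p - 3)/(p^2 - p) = (p + 3)/p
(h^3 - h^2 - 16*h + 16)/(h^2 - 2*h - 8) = (h^2 + 3*h - 4)/(h + 2)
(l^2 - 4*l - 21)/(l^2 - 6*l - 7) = (l + 3)/(l + 1)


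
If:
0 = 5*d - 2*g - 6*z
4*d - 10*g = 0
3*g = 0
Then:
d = 0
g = 0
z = 0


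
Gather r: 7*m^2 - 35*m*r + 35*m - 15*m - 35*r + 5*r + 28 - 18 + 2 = 7*m^2 + 20*m + r*(-35*m - 30) + 12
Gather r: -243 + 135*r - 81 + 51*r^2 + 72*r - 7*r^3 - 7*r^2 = -7*r^3 + 44*r^2 + 207*r - 324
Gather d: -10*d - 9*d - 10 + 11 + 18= 19 - 19*d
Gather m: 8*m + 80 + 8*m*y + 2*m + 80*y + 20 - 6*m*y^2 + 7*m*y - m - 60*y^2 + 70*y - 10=m*(-6*y^2 + 15*y + 9) - 60*y^2 + 150*y + 90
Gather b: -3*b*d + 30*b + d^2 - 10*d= b*(30 - 3*d) + d^2 - 10*d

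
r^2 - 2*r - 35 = (r - 7)*(r + 5)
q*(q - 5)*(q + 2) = q^3 - 3*q^2 - 10*q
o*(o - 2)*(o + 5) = o^3 + 3*o^2 - 10*o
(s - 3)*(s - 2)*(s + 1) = s^3 - 4*s^2 + s + 6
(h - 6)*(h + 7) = h^2 + h - 42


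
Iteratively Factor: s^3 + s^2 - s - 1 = (s - 1)*(s^2 + 2*s + 1) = (s - 1)*(s + 1)*(s + 1)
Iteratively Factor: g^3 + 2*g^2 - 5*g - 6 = (g + 3)*(g^2 - g - 2) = (g - 2)*(g + 3)*(g + 1)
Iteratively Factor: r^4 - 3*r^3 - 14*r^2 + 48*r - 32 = (r + 4)*(r^3 - 7*r^2 + 14*r - 8) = (r - 1)*(r + 4)*(r^2 - 6*r + 8) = (r - 4)*(r - 1)*(r + 4)*(r - 2)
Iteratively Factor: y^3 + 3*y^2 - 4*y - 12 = (y - 2)*(y^2 + 5*y + 6) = (y - 2)*(y + 2)*(y + 3)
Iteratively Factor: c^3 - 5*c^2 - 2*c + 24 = (c - 3)*(c^2 - 2*c - 8) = (c - 4)*(c - 3)*(c + 2)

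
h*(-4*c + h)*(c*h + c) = -4*c^2*h^2 - 4*c^2*h + c*h^3 + c*h^2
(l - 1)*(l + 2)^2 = l^3 + 3*l^2 - 4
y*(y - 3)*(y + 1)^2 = y^4 - y^3 - 5*y^2 - 3*y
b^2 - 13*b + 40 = (b - 8)*(b - 5)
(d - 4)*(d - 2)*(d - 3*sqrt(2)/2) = d^3 - 6*d^2 - 3*sqrt(2)*d^2/2 + 8*d + 9*sqrt(2)*d - 12*sqrt(2)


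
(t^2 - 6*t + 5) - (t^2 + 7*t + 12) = -13*t - 7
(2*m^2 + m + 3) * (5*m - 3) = 10*m^3 - m^2 + 12*m - 9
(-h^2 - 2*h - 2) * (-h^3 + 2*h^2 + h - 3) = h^5 - 3*h^3 - 3*h^2 + 4*h + 6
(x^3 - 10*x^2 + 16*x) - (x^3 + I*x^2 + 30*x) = -10*x^2 - I*x^2 - 14*x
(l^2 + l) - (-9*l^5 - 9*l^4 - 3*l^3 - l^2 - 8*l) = 9*l^5 + 9*l^4 + 3*l^3 + 2*l^2 + 9*l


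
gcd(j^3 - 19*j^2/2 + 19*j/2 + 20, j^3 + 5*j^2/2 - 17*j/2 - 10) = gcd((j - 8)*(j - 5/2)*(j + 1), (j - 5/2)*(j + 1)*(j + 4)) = j^2 - 3*j/2 - 5/2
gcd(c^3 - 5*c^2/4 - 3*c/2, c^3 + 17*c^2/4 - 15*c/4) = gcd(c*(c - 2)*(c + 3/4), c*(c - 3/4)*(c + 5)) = c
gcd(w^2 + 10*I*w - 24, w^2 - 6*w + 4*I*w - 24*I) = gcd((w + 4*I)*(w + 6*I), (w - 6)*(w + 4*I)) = w + 4*I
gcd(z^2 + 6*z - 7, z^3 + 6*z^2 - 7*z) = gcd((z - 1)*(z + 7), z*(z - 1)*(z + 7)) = z^2 + 6*z - 7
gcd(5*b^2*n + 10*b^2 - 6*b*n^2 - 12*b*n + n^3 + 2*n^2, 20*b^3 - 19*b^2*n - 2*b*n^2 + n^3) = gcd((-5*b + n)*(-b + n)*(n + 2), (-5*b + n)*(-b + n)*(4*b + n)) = 5*b^2 - 6*b*n + n^2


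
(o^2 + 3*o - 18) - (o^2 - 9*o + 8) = 12*o - 26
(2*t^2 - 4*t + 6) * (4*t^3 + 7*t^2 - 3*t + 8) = 8*t^5 - 2*t^4 - 10*t^3 + 70*t^2 - 50*t + 48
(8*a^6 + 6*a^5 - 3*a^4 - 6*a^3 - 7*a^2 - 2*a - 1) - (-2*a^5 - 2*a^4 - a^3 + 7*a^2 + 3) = 8*a^6 + 8*a^5 - a^4 - 5*a^3 - 14*a^2 - 2*a - 4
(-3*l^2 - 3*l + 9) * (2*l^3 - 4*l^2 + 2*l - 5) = -6*l^5 + 6*l^4 + 24*l^3 - 27*l^2 + 33*l - 45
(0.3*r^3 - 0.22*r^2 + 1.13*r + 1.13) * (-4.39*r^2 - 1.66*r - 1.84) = -1.317*r^5 + 0.4678*r^4 - 5.1475*r^3 - 6.4317*r^2 - 3.955*r - 2.0792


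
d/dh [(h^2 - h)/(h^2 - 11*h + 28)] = 2*(-5*h^2 + 28*h - 14)/(h^4 - 22*h^3 + 177*h^2 - 616*h + 784)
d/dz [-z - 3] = -1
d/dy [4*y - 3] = 4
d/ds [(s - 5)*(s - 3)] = 2*s - 8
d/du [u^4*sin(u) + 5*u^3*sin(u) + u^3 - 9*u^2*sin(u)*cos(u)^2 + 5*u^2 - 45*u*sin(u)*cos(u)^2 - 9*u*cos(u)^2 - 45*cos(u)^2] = u^4*cos(u) + 4*u^3*sin(u) + 5*u^3*cos(u) + 15*u^2*sin(u) - 9*u^2*cos(u)/4 - 27*u^2*cos(3*u)/4 + 3*u^2 - 9*u*sin(u)/2 + 9*u*sin(2*u) - 9*u*sin(3*u)/2 - 45*u*cos(u)/4 - 135*u*cos(3*u)/4 + 10*u - 45*sin(u)/4 + 45*sin(2*u) - 45*sin(3*u)/4 - 9*cos(2*u)/2 - 9/2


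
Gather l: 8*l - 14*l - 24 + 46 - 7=15 - 6*l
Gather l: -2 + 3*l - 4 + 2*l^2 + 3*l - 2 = 2*l^2 + 6*l - 8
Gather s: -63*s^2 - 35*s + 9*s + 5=-63*s^2 - 26*s + 5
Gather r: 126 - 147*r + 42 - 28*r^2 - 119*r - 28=-28*r^2 - 266*r + 140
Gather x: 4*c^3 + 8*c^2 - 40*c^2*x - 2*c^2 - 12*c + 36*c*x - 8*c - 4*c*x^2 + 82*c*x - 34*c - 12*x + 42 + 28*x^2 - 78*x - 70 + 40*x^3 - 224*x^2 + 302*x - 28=4*c^3 + 6*c^2 - 54*c + 40*x^3 + x^2*(-4*c - 196) + x*(-40*c^2 + 118*c + 212) - 56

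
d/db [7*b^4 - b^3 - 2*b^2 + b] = 28*b^3 - 3*b^2 - 4*b + 1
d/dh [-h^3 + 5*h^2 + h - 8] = -3*h^2 + 10*h + 1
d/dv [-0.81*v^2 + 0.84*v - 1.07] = 0.84 - 1.62*v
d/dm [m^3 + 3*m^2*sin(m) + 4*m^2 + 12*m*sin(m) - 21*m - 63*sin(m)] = 3*m^2*cos(m) + 3*m^2 + 6*m*sin(m) + 12*m*cos(m) + 8*m + 12*sin(m) - 63*cos(m) - 21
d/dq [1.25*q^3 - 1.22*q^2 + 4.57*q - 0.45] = 3.75*q^2 - 2.44*q + 4.57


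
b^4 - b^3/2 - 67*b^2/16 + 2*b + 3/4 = (b - 2)*(b - 3/4)*(b + 1/4)*(b + 2)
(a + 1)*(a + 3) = a^2 + 4*a + 3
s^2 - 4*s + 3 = (s - 3)*(s - 1)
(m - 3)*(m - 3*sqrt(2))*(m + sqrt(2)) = m^3 - 3*m^2 - 2*sqrt(2)*m^2 - 6*m + 6*sqrt(2)*m + 18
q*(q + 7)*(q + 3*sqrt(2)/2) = q^3 + 3*sqrt(2)*q^2/2 + 7*q^2 + 21*sqrt(2)*q/2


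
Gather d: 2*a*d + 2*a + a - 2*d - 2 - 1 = 3*a + d*(2*a - 2) - 3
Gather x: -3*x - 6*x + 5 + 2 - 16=-9*x - 9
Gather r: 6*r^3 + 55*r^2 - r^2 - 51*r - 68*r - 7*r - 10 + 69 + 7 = 6*r^3 + 54*r^2 - 126*r + 66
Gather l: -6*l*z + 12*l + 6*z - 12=l*(12 - 6*z) + 6*z - 12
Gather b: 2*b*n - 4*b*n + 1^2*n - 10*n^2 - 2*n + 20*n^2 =-2*b*n + 10*n^2 - n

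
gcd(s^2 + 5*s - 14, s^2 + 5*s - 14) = s^2 + 5*s - 14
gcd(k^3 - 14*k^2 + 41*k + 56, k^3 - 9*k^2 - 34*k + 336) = k^2 - 15*k + 56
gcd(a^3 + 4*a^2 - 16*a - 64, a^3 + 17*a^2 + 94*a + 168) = a + 4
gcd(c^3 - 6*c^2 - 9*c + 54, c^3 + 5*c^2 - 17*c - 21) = c - 3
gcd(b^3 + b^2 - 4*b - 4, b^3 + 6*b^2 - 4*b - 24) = b^2 - 4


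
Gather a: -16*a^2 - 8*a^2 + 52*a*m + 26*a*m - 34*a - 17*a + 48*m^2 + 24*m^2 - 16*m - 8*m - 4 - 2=-24*a^2 + a*(78*m - 51) + 72*m^2 - 24*m - 6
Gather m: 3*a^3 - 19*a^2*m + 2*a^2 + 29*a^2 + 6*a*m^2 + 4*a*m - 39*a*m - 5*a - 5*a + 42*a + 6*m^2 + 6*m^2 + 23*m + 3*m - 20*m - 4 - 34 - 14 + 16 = 3*a^3 + 31*a^2 + 32*a + m^2*(6*a + 12) + m*(-19*a^2 - 35*a + 6) - 36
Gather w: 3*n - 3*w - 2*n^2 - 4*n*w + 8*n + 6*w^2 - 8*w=-2*n^2 + 11*n + 6*w^2 + w*(-4*n - 11)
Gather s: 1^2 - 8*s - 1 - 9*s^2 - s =-9*s^2 - 9*s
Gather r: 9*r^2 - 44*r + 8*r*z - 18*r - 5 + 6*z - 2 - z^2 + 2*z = 9*r^2 + r*(8*z - 62) - z^2 + 8*z - 7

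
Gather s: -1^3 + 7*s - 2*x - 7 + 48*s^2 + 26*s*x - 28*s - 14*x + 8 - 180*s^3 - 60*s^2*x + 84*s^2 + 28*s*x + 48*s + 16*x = -180*s^3 + s^2*(132 - 60*x) + s*(54*x + 27)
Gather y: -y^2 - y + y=-y^2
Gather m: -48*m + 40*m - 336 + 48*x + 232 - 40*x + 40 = -8*m + 8*x - 64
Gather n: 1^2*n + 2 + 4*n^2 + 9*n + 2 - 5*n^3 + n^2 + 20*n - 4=-5*n^3 + 5*n^2 + 30*n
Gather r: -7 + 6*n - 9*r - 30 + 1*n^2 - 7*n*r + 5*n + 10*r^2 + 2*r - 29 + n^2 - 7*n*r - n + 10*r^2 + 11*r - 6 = 2*n^2 + 10*n + 20*r^2 + r*(4 - 14*n) - 72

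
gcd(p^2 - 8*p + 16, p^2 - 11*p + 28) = p - 4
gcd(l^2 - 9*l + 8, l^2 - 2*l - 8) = 1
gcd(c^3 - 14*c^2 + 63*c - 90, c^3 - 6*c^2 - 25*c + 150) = c^2 - 11*c + 30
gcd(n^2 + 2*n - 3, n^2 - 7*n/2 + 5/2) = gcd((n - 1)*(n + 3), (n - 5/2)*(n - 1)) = n - 1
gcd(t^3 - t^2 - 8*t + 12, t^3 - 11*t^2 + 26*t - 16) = t - 2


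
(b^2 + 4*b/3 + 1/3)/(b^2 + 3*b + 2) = (b + 1/3)/(b + 2)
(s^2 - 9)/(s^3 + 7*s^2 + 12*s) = (s - 3)/(s*(s + 4))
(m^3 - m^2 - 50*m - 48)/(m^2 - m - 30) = (-m^3 + m^2 + 50*m + 48)/(-m^2 + m + 30)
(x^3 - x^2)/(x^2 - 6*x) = x*(x - 1)/(x - 6)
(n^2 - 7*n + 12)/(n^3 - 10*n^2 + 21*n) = (n - 4)/(n*(n - 7))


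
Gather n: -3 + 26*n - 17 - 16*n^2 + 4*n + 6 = -16*n^2 + 30*n - 14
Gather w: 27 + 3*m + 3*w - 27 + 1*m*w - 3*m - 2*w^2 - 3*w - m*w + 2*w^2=0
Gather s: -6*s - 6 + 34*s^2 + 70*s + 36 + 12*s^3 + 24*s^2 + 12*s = 12*s^3 + 58*s^2 + 76*s + 30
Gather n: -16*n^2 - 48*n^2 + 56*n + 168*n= -64*n^2 + 224*n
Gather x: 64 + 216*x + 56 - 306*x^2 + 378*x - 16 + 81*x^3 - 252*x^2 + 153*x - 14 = 81*x^3 - 558*x^2 + 747*x + 90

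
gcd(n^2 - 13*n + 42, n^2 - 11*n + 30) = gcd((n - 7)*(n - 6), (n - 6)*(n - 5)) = n - 6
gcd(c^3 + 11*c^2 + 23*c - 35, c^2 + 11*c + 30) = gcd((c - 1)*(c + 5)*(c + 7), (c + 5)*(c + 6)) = c + 5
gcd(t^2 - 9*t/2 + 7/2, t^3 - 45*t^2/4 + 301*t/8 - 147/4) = t - 7/2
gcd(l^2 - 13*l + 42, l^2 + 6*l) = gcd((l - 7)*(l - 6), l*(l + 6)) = 1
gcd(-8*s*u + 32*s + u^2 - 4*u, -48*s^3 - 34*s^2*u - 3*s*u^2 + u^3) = 8*s - u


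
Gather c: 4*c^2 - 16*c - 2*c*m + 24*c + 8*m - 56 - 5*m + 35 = 4*c^2 + c*(8 - 2*m) + 3*m - 21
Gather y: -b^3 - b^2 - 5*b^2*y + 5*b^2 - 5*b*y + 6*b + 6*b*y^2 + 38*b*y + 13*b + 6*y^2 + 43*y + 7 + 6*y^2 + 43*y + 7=-b^3 + 4*b^2 + 19*b + y^2*(6*b + 12) + y*(-5*b^2 + 33*b + 86) + 14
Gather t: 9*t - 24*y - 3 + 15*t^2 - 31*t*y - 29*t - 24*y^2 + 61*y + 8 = 15*t^2 + t*(-31*y - 20) - 24*y^2 + 37*y + 5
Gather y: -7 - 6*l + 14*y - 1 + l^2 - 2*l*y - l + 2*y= l^2 - 7*l + y*(16 - 2*l) - 8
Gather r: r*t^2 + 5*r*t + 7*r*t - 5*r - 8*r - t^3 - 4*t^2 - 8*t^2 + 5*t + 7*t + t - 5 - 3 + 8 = r*(t^2 + 12*t - 13) - t^3 - 12*t^2 + 13*t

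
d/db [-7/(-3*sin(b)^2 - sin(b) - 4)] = -7*(6*sin(b) + 1)*cos(b)/(3*sin(b)^2 + sin(b) + 4)^2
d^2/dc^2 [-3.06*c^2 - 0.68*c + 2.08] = -6.12000000000000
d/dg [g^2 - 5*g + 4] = 2*g - 5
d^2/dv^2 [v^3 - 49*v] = 6*v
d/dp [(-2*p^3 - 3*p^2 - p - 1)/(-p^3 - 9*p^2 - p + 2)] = (15*p^4 + 2*p^3 - 21*p^2 - 30*p - 3)/(p^6 + 18*p^5 + 83*p^4 + 14*p^3 - 35*p^2 - 4*p + 4)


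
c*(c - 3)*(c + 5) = c^3 + 2*c^2 - 15*c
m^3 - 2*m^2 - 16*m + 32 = (m - 4)*(m - 2)*(m + 4)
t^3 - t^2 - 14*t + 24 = (t - 3)*(t - 2)*(t + 4)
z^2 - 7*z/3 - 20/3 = (z - 4)*(z + 5/3)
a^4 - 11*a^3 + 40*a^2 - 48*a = a*(a - 4)^2*(a - 3)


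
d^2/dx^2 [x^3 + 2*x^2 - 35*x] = 6*x + 4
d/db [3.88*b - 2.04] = 3.88000000000000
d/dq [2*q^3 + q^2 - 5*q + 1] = 6*q^2 + 2*q - 5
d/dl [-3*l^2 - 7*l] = -6*l - 7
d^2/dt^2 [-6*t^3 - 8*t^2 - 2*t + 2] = -36*t - 16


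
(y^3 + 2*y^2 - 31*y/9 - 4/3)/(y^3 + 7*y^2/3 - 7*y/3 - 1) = (y - 4/3)/(y - 1)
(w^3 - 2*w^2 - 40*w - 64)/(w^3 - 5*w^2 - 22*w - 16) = (w + 4)/(w + 1)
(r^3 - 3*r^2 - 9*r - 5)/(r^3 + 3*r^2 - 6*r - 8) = (r^2 - 4*r - 5)/(r^2 + 2*r - 8)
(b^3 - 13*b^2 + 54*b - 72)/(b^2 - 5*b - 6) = (b^2 - 7*b + 12)/(b + 1)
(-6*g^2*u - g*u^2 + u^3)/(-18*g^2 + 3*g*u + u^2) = u*(2*g + u)/(6*g + u)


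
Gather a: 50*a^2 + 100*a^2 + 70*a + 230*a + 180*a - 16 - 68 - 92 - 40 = 150*a^2 + 480*a - 216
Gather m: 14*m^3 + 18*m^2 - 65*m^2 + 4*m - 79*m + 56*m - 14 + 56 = 14*m^3 - 47*m^2 - 19*m + 42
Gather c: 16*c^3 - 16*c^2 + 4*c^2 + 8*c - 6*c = 16*c^3 - 12*c^2 + 2*c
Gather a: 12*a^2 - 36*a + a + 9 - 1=12*a^2 - 35*a + 8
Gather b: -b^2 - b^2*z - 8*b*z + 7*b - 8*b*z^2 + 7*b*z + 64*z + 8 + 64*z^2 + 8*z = b^2*(-z - 1) + b*(-8*z^2 - z + 7) + 64*z^2 + 72*z + 8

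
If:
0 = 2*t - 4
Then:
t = 2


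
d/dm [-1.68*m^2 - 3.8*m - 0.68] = -3.36*m - 3.8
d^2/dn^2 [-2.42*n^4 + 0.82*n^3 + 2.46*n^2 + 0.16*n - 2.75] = -29.04*n^2 + 4.92*n + 4.92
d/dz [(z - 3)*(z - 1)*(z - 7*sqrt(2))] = 3*z^2 - 14*sqrt(2)*z - 8*z + 3 + 28*sqrt(2)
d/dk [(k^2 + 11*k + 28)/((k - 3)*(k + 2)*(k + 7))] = (-k^2 - 8*k - 2)/(k^4 - 2*k^3 - 11*k^2 + 12*k + 36)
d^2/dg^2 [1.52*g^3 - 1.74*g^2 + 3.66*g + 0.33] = 9.12*g - 3.48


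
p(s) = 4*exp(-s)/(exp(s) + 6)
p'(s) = -4*exp(-s)/(exp(s) + 6) - 4/(exp(s) + 6)^2 = 8*(-exp(s) - 3)*exp(-s)/(exp(2*s) + 12*exp(s) + 36)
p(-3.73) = 27.68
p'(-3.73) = -27.79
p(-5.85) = 231.38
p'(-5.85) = -231.49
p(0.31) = 0.40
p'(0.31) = -0.47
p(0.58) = 0.29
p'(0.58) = -0.35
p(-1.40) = 2.60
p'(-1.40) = -2.70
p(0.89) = 0.19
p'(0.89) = -0.25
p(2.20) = 0.03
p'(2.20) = -0.05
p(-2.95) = 12.63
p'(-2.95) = -12.74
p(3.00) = 0.01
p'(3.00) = -0.01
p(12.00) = 0.00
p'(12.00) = 0.00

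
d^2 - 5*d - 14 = (d - 7)*(d + 2)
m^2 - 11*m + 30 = (m - 6)*(m - 5)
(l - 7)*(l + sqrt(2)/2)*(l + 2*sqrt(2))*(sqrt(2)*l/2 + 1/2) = sqrt(2)*l^4/2 - 7*sqrt(2)*l^3/2 + 3*l^3 - 21*l^2 + 9*sqrt(2)*l^2/4 - 63*sqrt(2)*l/4 + l - 7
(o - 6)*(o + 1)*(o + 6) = o^3 + o^2 - 36*o - 36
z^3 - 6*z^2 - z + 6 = (z - 6)*(z - 1)*(z + 1)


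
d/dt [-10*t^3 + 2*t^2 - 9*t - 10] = -30*t^2 + 4*t - 9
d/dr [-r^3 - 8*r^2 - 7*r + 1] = -3*r^2 - 16*r - 7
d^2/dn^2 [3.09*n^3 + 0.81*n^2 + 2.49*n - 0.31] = 18.54*n + 1.62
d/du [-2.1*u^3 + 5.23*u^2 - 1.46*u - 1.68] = -6.3*u^2 + 10.46*u - 1.46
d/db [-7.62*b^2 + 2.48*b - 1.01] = 2.48 - 15.24*b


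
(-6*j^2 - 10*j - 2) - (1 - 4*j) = -6*j^2 - 6*j - 3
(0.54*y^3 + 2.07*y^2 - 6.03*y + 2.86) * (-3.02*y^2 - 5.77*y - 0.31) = -1.6308*y^5 - 9.3672*y^4 + 6.0993*y^3 + 25.5142*y^2 - 14.6329*y - 0.8866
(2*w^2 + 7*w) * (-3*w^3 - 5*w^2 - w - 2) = -6*w^5 - 31*w^4 - 37*w^3 - 11*w^2 - 14*w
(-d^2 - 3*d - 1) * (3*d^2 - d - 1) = -3*d^4 - 8*d^3 + d^2 + 4*d + 1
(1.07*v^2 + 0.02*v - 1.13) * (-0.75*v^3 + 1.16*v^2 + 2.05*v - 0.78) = -0.8025*v^5 + 1.2262*v^4 + 3.0642*v^3 - 2.1044*v^2 - 2.3321*v + 0.8814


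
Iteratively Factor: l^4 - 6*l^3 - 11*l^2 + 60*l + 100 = (l - 5)*(l^3 - l^2 - 16*l - 20) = (l - 5)^2*(l^2 + 4*l + 4) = (l - 5)^2*(l + 2)*(l + 2)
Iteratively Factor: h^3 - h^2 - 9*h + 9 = (h - 3)*(h^2 + 2*h - 3) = (h - 3)*(h - 1)*(h + 3)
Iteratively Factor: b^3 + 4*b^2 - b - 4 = (b + 1)*(b^2 + 3*b - 4) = (b + 1)*(b + 4)*(b - 1)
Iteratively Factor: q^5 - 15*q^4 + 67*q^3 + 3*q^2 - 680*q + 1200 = (q + 3)*(q^4 - 18*q^3 + 121*q^2 - 360*q + 400) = (q - 5)*(q + 3)*(q^3 - 13*q^2 + 56*q - 80) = (q - 5)*(q - 4)*(q + 3)*(q^2 - 9*q + 20) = (q - 5)^2*(q - 4)*(q + 3)*(q - 4)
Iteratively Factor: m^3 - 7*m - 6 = (m - 3)*(m^2 + 3*m + 2) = (m - 3)*(m + 1)*(m + 2)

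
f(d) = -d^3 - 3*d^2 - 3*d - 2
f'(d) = -3*d^2 - 6*d - 3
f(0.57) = -4.87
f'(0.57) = -7.39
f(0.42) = -3.86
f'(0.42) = -6.05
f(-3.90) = 23.39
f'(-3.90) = -25.23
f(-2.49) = 2.31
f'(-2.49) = -6.66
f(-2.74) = 4.27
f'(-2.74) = -9.08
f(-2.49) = 2.31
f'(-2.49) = -6.66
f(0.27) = -3.05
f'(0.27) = -4.84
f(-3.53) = 15.19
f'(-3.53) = -19.20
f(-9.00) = 511.00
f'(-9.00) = -192.00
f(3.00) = -65.00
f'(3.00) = -48.00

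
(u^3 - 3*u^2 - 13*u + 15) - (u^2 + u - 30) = u^3 - 4*u^2 - 14*u + 45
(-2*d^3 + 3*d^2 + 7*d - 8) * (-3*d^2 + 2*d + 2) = 6*d^5 - 13*d^4 - 19*d^3 + 44*d^2 - 2*d - 16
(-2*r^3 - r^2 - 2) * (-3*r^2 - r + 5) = 6*r^5 + 5*r^4 - 9*r^3 + r^2 + 2*r - 10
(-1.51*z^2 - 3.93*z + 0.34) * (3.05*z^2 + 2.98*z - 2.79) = -4.6055*z^4 - 16.4863*z^3 - 6.4615*z^2 + 11.9779*z - 0.9486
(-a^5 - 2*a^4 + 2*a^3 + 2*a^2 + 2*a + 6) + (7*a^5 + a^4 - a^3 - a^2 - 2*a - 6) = 6*a^5 - a^4 + a^3 + a^2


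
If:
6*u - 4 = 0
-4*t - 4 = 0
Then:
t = -1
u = 2/3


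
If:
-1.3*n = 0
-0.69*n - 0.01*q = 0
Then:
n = 0.00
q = 0.00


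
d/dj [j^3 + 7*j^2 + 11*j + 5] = 3*j^2 + 14*j + 11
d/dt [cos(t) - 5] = -sin(t)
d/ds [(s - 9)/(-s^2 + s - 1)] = (-s^2 + s + (s - 9)*(2*s - 1) - 1)/(s^2 - s + 1)^2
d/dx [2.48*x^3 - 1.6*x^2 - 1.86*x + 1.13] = 7.44*x^2 - 3.2*x - 1.86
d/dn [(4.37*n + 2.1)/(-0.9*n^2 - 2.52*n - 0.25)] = (3.933*n^2 + 3.78*n + 4.1995)/(0.81*n^4 + 4.536*n^3 + 6.8004*n^2 + 1.26*n + 0.0625)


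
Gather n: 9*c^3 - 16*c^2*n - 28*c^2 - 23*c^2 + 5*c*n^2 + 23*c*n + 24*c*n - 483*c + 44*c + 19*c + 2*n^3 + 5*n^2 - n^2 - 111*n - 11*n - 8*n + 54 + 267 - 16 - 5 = 9*c^3 - 51*c^2 - 420*c + 2*n^3 + n^2*(5*c + 4) + n*(-16*c^2 + 47*c - 130) + 300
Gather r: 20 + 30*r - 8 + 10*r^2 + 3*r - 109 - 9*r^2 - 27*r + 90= r^2 + 6*r - 7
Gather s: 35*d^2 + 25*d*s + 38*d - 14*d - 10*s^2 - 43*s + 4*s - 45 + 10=35*d^2 + 24*d - 10*s^2 + s*(25*d - 39) - 35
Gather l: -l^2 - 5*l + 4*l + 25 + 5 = -l^2 - l + 30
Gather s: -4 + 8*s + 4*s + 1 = 12*s - 3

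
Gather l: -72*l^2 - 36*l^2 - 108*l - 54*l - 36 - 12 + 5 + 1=-108*l^2 - 162*l - 42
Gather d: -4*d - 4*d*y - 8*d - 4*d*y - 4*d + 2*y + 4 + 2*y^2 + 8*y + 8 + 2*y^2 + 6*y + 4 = d*(-8*y - 16) + 4*y^2 + 16*y + 16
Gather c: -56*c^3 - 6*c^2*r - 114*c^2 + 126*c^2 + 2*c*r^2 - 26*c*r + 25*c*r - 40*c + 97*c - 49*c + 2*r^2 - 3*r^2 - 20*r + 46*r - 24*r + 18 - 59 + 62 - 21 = -56*c^3 + c^2*(12 - 6*r) + c*(2*r^2 - r + 8) - r^2 + 2*r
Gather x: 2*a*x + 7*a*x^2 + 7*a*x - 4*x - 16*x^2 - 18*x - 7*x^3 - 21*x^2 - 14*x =-7*x^3 + x^2*(7*a - 37) + x*(9*a - 36)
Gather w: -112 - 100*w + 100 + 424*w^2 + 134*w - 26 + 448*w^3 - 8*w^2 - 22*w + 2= 448*w^3 + 416*w^2 + 12*w - 36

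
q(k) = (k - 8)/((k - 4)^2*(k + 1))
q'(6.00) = 0.12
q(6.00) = -0.07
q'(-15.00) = 0.00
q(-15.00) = 0.00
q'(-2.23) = 0.22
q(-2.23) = 0.21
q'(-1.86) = 0.47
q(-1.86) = 0.33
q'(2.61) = -0.75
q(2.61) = -0.77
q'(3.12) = -2.79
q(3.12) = -1.53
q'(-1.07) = 73.44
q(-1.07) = 5.04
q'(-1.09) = 44.42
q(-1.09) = 3.90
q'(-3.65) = 0.04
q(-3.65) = 0.08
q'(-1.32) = 3.49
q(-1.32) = 1.03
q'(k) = -(k - 8)/((k - 4)^2*(k + 1)^2) - 2*(k - 8)/((k - 4)^3*(k + 1)) + 1/((k - 4)^2*(k + 1))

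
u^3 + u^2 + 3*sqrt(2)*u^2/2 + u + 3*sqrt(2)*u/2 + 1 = (u + 1)*(u + sqrt(2)/2)*(u + sqrt(2))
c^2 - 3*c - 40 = (c - 8)*(c + 5)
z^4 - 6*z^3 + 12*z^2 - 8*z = z*(z - 2)^3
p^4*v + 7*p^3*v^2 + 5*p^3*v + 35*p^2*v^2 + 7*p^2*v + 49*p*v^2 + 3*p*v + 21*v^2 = (p + 1)*(p + 3)*(p + 7*v)*(p*v + v)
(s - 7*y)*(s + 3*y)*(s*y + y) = s^3*y - 4*s^2*y^2 + s^2*y - 21*s*y^3 - 4*s*y^2 - 21*y^3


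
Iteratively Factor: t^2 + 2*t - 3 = (t + 3)*(t - 1)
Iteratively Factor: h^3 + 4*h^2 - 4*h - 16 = (h + 2)*(h^2 + 2*h - 8) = (h - 2)*(h + 2)*(h + 4)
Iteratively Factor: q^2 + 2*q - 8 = (q + 4)*(q - 2)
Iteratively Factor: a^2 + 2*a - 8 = (a + 4)*(a - 2)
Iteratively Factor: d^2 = (d)*(d)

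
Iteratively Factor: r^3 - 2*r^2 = (r)*(r^2 - 2*r) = r^2*(r - 2)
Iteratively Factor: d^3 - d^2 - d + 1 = (d - 1)*(d^2 - 1) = (d - 1)^2*(d + 1)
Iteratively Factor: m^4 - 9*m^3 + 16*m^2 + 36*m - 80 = (m + 2)*(m^3 - 11*m^2 + 38*m - 40) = (m - 5)*(m + 2)*(m^2 - 6*m + 8) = (m - 5)*(m - 4)*(m + 2)*(m - 2)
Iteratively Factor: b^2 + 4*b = (b)*(b + 4)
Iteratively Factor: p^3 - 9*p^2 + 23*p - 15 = (p - 1)*(p^2 - 8*p + 15) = (p - 3)*(p - 1)*(p - 5)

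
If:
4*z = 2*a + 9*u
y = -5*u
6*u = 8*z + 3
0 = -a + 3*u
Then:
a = -3/8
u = -1/8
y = 5/8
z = -15/32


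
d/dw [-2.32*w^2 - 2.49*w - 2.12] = -4.64*w - 2.49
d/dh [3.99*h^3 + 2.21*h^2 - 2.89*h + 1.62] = 11.97*h^2 + 4.42*h - 2.89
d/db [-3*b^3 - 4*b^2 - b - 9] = -9*b^2 - 8*b - 1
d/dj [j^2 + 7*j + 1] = 2*j + 7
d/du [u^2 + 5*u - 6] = 2*u + 5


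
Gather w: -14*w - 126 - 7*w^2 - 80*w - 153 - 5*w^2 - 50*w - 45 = -12*w^2 - 144*w - 324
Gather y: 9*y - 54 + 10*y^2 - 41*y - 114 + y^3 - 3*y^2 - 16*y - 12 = y^3 + 7*y^2 - 48*y - 180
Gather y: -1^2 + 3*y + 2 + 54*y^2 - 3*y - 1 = 54*y^2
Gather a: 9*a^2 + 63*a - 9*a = 9*a^2 + 54*a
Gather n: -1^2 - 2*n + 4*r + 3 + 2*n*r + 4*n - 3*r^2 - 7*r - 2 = n*(2*r + 2) - 3*r^2 - 3*r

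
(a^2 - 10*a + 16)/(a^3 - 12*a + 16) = (a - 8)/(a^2 + 2*a - 8)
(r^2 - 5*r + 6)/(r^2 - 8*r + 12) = (r - 3)/(r - 6)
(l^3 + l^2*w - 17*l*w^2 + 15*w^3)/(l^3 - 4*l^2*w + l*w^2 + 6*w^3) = (-l^2 - 4*l*w + 5*w^2)/(-l^2 + l*w + 2*w^2)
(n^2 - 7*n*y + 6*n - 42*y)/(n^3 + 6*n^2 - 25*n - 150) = (n - 7*y)/(n^2 - 25)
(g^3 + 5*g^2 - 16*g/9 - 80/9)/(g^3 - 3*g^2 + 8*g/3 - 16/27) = 3*(3*g^2 + 19*g + 20)/(9*g^2 - 15*g + 4)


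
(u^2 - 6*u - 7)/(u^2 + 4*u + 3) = (u - 7)/(u + 3)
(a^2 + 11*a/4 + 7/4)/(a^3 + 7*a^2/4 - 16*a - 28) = (a + 1)/(a^2 - 16)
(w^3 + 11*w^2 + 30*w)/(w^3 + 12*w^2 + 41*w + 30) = w/(w + 1)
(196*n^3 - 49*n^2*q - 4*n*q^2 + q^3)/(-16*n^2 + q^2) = (-49*n^2 + q^2)/(4*n + q)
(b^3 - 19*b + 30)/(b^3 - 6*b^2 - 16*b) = (-b^3 + 19*b - 30)/(b*(-b^2 + 6*b + 16))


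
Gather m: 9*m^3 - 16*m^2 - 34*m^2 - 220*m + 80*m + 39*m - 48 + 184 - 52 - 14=9*m^3 - 50*m^2 - 101*m + 70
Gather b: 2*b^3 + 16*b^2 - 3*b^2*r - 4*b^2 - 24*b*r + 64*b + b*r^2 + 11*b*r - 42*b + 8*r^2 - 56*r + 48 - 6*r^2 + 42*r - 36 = 2*b^3 + b^2*(12 - 3*r) + b*(r^2 - 13*r + 22) + 2*r^2 - 14*r + 12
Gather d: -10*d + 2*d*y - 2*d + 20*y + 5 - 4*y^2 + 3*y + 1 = d*(2*y - 12) - 4*y^2 + 23*y + 6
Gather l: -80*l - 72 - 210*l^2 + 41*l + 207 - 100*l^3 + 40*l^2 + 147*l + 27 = -100*l^3 - 170*l^2 + 108*l + 162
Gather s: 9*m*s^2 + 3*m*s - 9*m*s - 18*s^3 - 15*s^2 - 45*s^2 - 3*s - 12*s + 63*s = -18*s^3 + s^2*(9*m - 60) + s*(48 - 6*m)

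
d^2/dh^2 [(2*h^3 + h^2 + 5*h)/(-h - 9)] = 4*(-h^3 - 27*h^2 - 243*h - 18)/(h^3 + 27*h^2 + 243*h + 729)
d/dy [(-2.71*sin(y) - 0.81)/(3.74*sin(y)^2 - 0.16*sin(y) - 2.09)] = (10.1354*sin(y)^2 + 6.0588*sin(y) + 5.5343)*cos(y)/(13.9876*sin(y)^4 - 1.1968*sin(y)^3 - 15.6076*sin(y)^2 + 0.6688*sin(y) + 4.3681)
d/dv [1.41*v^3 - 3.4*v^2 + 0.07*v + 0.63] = 4.23*v^2 - 6.8*v + 0.07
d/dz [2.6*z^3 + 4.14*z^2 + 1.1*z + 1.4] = 7.8*z^2 + 8.28*z + 1.1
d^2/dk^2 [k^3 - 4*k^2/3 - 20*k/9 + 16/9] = 6*k - 8/3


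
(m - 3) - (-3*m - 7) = 4*m + 4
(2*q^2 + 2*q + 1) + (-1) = 2*q^2 + 2*q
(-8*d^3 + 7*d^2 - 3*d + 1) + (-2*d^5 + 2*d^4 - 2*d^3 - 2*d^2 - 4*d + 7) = -2*d^5 + 2*d^4 - 10*d^3 + 5*d^2 - 7*d + 8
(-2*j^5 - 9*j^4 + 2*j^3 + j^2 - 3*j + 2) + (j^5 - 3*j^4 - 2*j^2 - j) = -j^5 - 12*j^4 + 2*j^3 - j^2 - 4*j + 2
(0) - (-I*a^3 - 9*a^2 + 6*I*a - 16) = I*a^3 + 9*a^2 - 6*I*a + 16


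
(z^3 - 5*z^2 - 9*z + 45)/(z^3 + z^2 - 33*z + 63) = (z^2 - 2*z - 15)/(z^2 + 4*z - 21)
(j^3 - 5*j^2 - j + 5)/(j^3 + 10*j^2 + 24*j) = (j^3 - 5*j^2 - j + 5)/(j*(j^2 + 10*j + 24))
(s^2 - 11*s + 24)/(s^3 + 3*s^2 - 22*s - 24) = (s^2 - 11*s + 24)/(s^3 + 3*s^2 - 22*s - 24)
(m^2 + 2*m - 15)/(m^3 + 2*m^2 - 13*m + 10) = (m - 3)/(m^2 - 3*m + 2)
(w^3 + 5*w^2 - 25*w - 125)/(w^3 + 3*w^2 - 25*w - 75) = (w + 5)/(w + 3)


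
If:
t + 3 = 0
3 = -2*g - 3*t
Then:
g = 3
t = -3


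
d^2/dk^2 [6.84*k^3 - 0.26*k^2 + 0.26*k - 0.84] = 41.04*k - 0.52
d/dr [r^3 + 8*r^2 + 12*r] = 3*r^2 + 16*r + 12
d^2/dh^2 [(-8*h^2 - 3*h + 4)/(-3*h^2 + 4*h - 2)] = 2*(123*h^3 - 252*h^2 + 90*h + 16)/(27*h^6 - 108*h^5 + 198*h^4 - 208*h^3 + 132*h^2 - 48*h + 8)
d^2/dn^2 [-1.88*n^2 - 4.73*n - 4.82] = -3.76000000000000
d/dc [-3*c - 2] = -3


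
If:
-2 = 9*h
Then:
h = -2/9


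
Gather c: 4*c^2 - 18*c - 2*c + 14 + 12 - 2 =4*c^2 - 20*c + 24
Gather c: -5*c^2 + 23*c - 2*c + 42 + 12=-5*c^2 + 21*c + 54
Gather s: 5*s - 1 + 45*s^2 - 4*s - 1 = 45*s^2 + s - 2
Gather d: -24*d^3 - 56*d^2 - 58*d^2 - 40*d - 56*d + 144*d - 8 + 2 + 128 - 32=-24*d^3 - 114*d^2 + 48*d + 90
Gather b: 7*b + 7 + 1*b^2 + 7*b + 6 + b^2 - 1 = 2*b^2 + 14*b + 12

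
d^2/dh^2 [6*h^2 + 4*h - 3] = 12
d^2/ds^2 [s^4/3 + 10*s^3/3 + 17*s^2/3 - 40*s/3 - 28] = 4*s^2 + 20*s + 34/3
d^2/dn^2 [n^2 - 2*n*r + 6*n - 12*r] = 2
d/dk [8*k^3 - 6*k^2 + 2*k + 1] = 24*k^2 - 12*k + 2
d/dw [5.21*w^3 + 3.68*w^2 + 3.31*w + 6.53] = 15.63*w^2 + 7.36*w + 3.31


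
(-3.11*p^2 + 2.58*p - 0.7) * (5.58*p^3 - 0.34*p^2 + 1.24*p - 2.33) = -17.3538*p^5 + 15.4538*p^4 - 8.6396*p^3 + 10.6835*p^2 - 6.8794*p + 1.631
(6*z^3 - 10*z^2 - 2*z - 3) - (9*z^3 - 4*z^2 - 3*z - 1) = -3*z^3 - 6*z^2 + z - 2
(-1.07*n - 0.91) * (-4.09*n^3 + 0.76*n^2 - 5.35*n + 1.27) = 4.3763*n^4 + 2.9087*n^3 + 5.0329*n^2 + 3.5096*n - 1.1557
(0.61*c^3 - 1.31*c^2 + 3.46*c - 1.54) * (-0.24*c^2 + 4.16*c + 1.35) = -0.1464*c^5 + 2.852*c^4 - 5.4565*c^3 + 12.9947*c^2 - 1.7354*c - 2.079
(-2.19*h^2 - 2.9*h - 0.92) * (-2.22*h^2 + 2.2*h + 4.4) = 4.8618*h^4 + 1.62*h^3 - 13.9736*h^2 - 14.784*h - 4.048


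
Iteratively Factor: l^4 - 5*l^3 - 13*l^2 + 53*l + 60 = (l + 3)*(l^3 - 8*l^2 + 11*l + 20) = (l - 5)*(l + 3)*(l^2 - 3*l - 4) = (l - 5)*(l + 1)*(l + 3)*(l - 4)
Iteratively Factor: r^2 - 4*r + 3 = (r - 3)*(r - 1)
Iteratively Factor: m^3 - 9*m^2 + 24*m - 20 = (m - 5)*(m^2 - 4*m + 4) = (m - 5)*(m - 2)*(m - 2)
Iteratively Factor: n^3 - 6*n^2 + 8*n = (n - 4)*(n^2 - 2*n) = (n - 4)*(n - 2)*(n)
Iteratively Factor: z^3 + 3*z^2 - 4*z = (z)*(z^2 + 3*z - 4) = z*(z - 1)*(z + 4)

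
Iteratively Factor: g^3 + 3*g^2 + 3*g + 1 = (g + 1)*(g^2 + 2*g + 1) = (g + 1)^2*(g + 1)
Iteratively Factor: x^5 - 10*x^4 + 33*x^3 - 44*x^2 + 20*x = (x - 2)*(x^4 - 8*x^3 + 17*x^2 - 10*x) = (x - 2)*(x - 1)*(x^3 - 7*x^2 + 10*x) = (x - 5)*(x - 2)*(x - 1)*(x^2 - 2*x) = x*(x - 5)*(x - 2)*(x - 1)*(x - 2)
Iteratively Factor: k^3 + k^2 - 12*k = (k)*(k^2 + k - 12) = k*(k + 4)*(k - 3)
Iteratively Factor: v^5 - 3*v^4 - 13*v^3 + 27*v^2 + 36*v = (v - 3)*(v^4 - 13*v^2 - 12*v) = (v - 4)*(v - 3)*(v^3 + 4*v^2 + 3*v) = (v - 4)*(v - 3)*(v + 3)*(v^2 + v) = v*(v - 4)*(v - 3)*(v + 3)*(v + 1)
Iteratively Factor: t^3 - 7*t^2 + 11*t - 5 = (t - 1)*(t^2 - 6*t + 5) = (t - 1)^2*(t - 5)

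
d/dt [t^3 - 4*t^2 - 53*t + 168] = 3*t^2 - 8*t - 53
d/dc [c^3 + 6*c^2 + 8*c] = 3*c^2 + 12*c + 8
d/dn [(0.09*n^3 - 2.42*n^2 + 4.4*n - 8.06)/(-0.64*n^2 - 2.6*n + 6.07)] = (-0.0576*n^4 - 0.468*n^3 + 10.7469*n^2 - 39.6956*n + 5.752)/(0.4096*n^4 + 3.328*n^3 - 1.0096*n^2 - 31.564*n + 36.8449)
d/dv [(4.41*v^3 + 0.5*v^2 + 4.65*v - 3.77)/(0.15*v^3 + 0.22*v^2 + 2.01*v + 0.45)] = (0.8952*v^4 + 16.3332*v^3 + 7.632*v^2 + 2.1088*v + 9.6702)/(0.0225*v^6 + 0.066*v^5 + 0.6514*v^4 + 1.0194*v^3 + 4.2381*v^2 + 1.809*v + 0.2025)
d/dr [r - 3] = 1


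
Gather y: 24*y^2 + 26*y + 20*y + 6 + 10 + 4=24*y^2 + 46*y + 20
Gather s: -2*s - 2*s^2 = -2*s^2 - 2*s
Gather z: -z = -z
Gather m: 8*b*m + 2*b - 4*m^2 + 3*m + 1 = 2*b - 4*m^2 + m*(8*b + 3) + 1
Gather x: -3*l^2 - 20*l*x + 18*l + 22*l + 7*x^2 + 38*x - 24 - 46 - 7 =-3*l^2 + 40*l + 7*x^2 + x*(38 - 20*l) - 77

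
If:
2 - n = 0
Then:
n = 2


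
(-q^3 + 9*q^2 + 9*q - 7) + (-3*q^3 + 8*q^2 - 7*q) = -4*q^3 + 17*q^2 + 2*q - 7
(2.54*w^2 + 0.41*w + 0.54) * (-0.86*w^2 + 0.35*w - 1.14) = -2.1844*w^4 + 0.5364*w^3 - 3.2165*w^2 - 0.2784*w - 0.6156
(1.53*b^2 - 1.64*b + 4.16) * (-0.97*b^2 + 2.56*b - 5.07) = -1.4841*b^4 + 5.5076*b^3 - 15.9907*b^2 + 18.9644*b - 21.0912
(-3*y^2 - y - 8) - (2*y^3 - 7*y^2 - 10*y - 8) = -2*y^3 + 4*y^2 + 9*y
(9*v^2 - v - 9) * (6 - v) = -9*v^3 + 55*v^2 + 3*v - 54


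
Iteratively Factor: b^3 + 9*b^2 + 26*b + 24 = (b + 3)*(b^2 + 6*b + 8) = (b + 3)*(b + 4)*(b + 2)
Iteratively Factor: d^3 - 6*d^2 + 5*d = (d)*(d^2 - 6*d + 5) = d*(d - 5)*(d - 1)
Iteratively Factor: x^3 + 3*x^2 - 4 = (x - 1)*(x^2 + 4*x + 4) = (x - 1)*(x + 2)*(x + 2)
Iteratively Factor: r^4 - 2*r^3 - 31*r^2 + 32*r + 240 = (r + 4)*(r^3 - 6*r^2 - 7*r + 60) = (r - 4)*(r + 4)*(r^2 - 2*r - 15) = (r - 4)*(r + 3)*(r + 4)*(r - 5)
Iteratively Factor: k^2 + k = (k)*(k + 1)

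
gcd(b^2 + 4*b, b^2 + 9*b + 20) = b + 4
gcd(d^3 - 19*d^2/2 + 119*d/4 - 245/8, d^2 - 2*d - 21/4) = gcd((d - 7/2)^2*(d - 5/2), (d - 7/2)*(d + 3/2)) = d - 7/2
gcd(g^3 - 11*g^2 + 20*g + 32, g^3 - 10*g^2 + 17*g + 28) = g^2 - 3*g - 4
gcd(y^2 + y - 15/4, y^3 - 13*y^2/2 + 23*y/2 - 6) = y - 3/2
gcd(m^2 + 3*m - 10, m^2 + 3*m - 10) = m^2 + 3*m - 10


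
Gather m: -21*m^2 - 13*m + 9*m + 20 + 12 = -21*m^2 - 4*m + 32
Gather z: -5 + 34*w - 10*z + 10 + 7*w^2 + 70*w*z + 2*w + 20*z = 7*w^2 + 36*w + z*(70*w + 10) + 5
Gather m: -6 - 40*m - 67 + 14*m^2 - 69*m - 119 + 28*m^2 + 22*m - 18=42*m^2 - 87*m - 210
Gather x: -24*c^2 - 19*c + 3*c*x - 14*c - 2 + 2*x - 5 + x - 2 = -24*c^2 - 33*c + x*(3*c + 3) - 9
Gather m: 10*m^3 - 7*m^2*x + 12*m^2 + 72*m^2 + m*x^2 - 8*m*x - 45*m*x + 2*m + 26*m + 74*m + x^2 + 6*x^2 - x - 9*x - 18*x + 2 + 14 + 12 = 10*m^3 + m^2*(84 - 7*x) + m*(x^2 - 53*x + 102) + 7*x^2 - 28*x + 28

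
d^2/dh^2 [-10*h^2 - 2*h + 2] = -20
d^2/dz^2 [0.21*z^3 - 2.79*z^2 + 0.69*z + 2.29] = 1.26*z - 5.58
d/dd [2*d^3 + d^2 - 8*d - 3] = 6*d^2 + 2*d - 8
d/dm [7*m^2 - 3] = 14*m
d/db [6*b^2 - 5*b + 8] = 12*b - 5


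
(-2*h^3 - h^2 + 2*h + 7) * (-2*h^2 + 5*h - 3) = 4*h^5 - 8*h^4 - 3*h^3 - h^2 + 29*h - 21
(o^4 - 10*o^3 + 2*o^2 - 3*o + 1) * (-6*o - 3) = -6*o^5 + 57*o^4 + 18*o^3 + 12*o^2 + 3*o - 3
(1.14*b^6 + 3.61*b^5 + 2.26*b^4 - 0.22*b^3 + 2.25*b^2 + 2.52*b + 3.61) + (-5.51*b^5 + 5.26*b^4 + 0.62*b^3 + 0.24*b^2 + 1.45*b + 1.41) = 1.14*b^6 - 1.9*b^5 + 7.52*b^4 + 0.4*b^3 + 2.49*b^2 + 3.97*b + 5.02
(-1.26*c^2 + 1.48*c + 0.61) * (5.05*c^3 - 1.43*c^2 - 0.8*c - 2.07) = -6.363*c^5 + 9.2758*c^4 + 1.9721*c^3 + 0.5519*c^2 - 3.5516*c - 1.2627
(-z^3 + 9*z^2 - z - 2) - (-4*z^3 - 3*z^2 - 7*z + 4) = 3*z^3 + 12*z^2 + 6*z - 6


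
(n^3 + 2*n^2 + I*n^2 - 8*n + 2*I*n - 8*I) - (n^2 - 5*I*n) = n^3 + n^2 + I*n^2 - 8*n + 7*I*n - 8*I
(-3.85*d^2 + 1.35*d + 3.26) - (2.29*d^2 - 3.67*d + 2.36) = -6.14*d^2 + 5.02*d + 0.9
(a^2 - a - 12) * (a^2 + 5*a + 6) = a^4 + 4*a^3 - 11*a^2 - 66*a - 72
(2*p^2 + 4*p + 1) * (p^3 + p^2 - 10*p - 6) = 2*p^5 + 6*p^4 - 15*p^3 - 51*p^2 - 34*p - 6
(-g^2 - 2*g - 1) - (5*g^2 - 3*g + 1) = -6*g^2 + g - 2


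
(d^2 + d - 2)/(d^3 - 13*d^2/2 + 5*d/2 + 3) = 2*(d + 2)/(2*d^2 - 11*d - 6)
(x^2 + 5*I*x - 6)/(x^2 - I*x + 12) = (x + 2*I)/(x - 4*I)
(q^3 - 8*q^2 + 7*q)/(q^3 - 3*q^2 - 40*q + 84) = q*(q - 1)/(q^2 + 4*q - 12)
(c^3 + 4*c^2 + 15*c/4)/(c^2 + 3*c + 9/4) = c*(2*c + 5)/(2*c + 3)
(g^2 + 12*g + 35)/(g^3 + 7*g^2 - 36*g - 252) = (g + 5)/(g^2 - 36)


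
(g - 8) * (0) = 0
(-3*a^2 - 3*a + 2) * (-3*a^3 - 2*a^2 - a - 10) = 9*a^5 + 15*a^4 + 3*a^3 + 29*a^2 + 28*a - 20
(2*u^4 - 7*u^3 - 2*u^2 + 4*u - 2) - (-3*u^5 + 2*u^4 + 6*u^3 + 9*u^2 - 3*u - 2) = 3*u^5 - 13*u^3 - 11*u^2 + 7*u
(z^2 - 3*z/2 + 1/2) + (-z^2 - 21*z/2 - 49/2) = -12*z - 24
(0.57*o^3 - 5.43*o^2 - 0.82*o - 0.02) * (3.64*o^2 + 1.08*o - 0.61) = 2.0748*o^5 - 19.1496*o^4 - 9.1969*o^3 + 2.3539*o^2 + 0.4786*o + 0.0122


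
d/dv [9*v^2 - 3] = 18*v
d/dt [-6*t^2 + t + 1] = 1 - 12*t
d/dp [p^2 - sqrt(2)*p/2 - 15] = 2*p - sqrt(2)/2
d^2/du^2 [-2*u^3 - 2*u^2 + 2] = -12*u - 4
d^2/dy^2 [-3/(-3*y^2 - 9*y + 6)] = 2*(-y^2 - 3*y + (2*y + 3)^2 + 2)/(y^2 + 3*y - 2)^3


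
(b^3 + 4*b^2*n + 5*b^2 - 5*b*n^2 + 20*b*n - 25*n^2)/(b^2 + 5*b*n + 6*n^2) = (b^3 + 4*b^2*n + 5*b^2 - 5*b*n^2 + 20*b*n - 25*n^2)/(b^2 + 5*b*n + 6*n^2)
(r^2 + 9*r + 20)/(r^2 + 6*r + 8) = (r + 5)/(r + 2)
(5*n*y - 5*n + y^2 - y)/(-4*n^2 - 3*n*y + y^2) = (-5*n*y + 5*n - y^2 + y)/(4*n^2 + 3*n*y - y^2)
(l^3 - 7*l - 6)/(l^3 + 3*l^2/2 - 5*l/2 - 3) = 2*(l - 3)/(2*l - 3)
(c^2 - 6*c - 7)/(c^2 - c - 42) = (c + 1)/(c + 6)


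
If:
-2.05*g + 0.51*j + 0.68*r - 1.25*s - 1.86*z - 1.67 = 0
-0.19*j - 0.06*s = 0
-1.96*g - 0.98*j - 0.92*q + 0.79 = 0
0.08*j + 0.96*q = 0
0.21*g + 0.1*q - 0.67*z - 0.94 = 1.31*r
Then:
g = 0.150171873173503 - 0.189888743055148*z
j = 0.412009523676852*z + 0.548704570383691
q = -0.034334126973071*z - 0.0457253808653076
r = -0.544511487586937*z - 0.696974385282515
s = -1.3046968249767*z - 1.73756447288169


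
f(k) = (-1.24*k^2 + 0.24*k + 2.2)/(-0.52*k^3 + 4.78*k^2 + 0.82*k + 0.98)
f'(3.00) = -0.10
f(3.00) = -0.25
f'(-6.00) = -0.01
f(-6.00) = -0.16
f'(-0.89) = 1.02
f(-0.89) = 0.23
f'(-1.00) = 0.75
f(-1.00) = 0.13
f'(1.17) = -0.48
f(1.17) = 0.10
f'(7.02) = -0.41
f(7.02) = -0.92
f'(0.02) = -2.04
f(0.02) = 2.21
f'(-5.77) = -0.01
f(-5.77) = -0.16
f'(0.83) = -0.94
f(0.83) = 0.33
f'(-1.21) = 0.43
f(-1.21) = 0.01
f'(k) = (0.24 - 2.48*k)/(-0.52*k^3 + 4.78*k^2 + 0.82*k + 0.98) + (-1.24*k^2 + 0.24*k + 2.2)*(1.56*k^2 - 9.56*k - 0.82)/(-0.52*k^3 + 4.78*k^2 + 0.82*k + 0.98)^2 = (-0.6448*k^4 + 0.249599999999999*k^3 + 1.268*k^2 - 23.4624*k - 1.5688)/(0.2704*k^6 - 4.9712*k^5 + 21.9956*k^4 + 6.82*k^3 + 10.0412*k^2 + 1.6072*k + 0.9604)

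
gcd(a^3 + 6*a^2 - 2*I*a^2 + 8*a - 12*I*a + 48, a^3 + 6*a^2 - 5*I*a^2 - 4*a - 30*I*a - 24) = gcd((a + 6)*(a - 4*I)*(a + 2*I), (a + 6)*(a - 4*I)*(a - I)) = a^2 + a*(6 - 4*I) - 24*I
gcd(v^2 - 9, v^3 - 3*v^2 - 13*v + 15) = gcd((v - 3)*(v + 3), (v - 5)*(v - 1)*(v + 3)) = v + 3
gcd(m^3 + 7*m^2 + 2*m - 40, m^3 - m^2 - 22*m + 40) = m^2 + 3*m - 10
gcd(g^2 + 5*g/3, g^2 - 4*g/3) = g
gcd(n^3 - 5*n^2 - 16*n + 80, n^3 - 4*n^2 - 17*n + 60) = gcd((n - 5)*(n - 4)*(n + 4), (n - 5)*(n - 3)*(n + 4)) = n^2 - n - 20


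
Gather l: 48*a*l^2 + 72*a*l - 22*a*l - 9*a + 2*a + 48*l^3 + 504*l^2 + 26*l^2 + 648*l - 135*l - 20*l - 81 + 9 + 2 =-7*a + 48*l^3 + l^2*(48*a + 530) + l*(50*a + 493) - 70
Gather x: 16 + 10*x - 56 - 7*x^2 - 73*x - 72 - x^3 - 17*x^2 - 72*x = -x^3 - 24*x^2 - 135*x - 112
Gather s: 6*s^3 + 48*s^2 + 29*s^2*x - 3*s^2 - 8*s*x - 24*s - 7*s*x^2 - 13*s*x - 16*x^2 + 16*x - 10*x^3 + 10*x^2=6*s^3 + s^2*(29*x + 45) + s*(-7*x^2 - 21*x - 24) - 10*x^3 - 6*x^2 + 16*x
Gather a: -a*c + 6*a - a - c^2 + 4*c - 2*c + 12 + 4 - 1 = a*(5 - c) - c^2 + 2*c + 15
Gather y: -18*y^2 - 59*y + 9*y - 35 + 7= -18*y^2 - 50*y - 28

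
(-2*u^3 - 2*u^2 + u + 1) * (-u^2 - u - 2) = 2*u^5 + 4*u^4 + 5*u^3 + 2*u^2 - 3*u - 2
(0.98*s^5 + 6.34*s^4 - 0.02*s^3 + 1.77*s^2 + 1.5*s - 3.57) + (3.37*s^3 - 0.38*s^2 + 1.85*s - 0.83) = 0.98*s^5 + 6.34*s^4 + 3.35*s^3 + 1.39*s^2 + 3.35*s - 4.4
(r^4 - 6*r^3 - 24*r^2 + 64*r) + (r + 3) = r^4 - 6*r^3 - 24*r^2 + 65*r + 3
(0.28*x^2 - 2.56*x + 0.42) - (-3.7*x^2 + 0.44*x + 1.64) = 3.98*x^2 - 3.0*x - 1.22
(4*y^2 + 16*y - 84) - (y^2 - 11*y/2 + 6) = 3*y^2 + 43*y/2 - 90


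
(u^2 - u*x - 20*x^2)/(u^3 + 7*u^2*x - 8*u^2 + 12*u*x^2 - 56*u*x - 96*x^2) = (u - 5*x)/(u^2 + 3*u*x - 8*u - 24*x)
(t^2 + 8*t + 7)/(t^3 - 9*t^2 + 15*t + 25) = (t + 7)/(t^2 - 10*t + 25)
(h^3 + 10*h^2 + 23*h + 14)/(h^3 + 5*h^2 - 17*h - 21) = (h + 2)/(h - 3)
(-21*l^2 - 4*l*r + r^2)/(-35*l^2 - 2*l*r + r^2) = (3*l + r)/(5*l + r)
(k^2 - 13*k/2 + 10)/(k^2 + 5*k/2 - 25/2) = (k - 4)/(k + 5)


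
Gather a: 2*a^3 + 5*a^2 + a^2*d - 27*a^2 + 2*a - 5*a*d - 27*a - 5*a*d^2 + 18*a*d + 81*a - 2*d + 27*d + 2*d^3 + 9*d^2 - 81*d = 2*a^3 + a^2*(d - 22) + a*(-5*d^2 + 13*d + 56) + 2*d^3 + 9*d^2 - 56*d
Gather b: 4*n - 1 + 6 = 4*n + 5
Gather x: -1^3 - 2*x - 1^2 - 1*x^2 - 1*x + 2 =-x^2 - 3*x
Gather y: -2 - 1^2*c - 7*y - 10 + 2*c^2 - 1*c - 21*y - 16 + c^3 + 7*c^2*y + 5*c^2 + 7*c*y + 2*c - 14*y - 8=c^3 + 7*c^2 + y*(7*c^2 + 7*c - 42) - 36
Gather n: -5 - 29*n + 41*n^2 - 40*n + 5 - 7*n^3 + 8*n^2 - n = -7*n^3 + 49*n^2 - 70*n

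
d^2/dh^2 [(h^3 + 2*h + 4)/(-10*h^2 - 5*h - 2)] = 82*h*(-5*h^2 - 30*h - 12)/(1000*h^6 + 1500*h^5 + 1350*h^4 + 725*h^3 + 270*h^2 + 60*h + 8)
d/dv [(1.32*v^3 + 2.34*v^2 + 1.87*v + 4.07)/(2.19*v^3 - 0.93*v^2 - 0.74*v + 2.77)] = (-1.77635683940025e-15*v^5 - 6.3522*v^4 - 10.1442*v^3 - 15.7632*v^2 + 20.5338*v + 8.1917)/(4.7961*v^6 - 4.0734*v^5 - 2.3763*v^4 + 13.509*v^3 - 4.6046*v^2 - 4.0996*v + 7.6729)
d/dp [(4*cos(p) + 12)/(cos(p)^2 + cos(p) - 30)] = 4*(cos(p)^2 + 6*cos(p) + 33)*sin(p)/(cos(p)^2 + cos(p) - 30)^2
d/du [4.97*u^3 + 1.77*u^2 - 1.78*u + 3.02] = 14.91*u^2 + 3.54*u - 1.78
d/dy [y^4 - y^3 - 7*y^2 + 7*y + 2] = 4*y^3 - 3*y^2 - 14*y + 7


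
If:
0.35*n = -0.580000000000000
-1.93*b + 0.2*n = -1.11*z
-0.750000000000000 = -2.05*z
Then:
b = 0.04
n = -1.66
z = 0.37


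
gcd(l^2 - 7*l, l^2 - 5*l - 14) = l - 7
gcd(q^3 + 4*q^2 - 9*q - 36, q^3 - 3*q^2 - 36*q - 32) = q + 4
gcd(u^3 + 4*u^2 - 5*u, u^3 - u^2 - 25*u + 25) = u^2 + 4*u - 5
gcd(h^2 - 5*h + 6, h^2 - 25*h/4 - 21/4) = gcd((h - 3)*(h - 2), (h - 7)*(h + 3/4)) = 1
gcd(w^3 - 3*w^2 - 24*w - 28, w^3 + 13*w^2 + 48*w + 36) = 1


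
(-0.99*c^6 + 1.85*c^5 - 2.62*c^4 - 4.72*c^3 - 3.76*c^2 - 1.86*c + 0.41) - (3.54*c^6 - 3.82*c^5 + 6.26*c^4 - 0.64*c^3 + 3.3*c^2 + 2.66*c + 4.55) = -4.53*c^6 + 5.67*c^5 - 8.88*c^4 - 4.08*c^3 - 7.06*c^2 - 4.52*c - 4.14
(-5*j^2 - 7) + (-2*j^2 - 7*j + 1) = -7*j^2 - 7*j - 6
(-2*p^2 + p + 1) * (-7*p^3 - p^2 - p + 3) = 14*p^5 - 5*p^4 - 6*p^3 - 8*p^2 + 2*p + 3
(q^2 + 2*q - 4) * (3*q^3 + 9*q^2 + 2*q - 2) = 3*q^5 + 15*q^4 + 8*q^3 - 34*q^2 - 12*q + 8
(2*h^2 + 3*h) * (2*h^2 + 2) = 4*h^4 + 6*h^3 + 4*h^2 + 6*h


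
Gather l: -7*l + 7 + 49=56 - 7*l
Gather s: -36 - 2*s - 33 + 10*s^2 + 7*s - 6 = 10*s^2 + 5*s - 75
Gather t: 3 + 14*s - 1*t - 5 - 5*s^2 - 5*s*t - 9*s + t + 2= -5*s^2 - 5*s*t + 5*s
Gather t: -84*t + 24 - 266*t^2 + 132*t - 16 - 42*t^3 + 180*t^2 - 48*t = -42*t^3 - 86*t^2 + 8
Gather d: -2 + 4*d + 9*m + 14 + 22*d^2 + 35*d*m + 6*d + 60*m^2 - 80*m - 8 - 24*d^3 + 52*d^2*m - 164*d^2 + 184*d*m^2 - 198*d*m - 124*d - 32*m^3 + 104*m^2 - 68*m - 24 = -24*d^3 + d^2*(52*m - 142) + d*(184*m^2 - 163*m - 114) - 32*m^3 + 164*m^2 - 139*m - 20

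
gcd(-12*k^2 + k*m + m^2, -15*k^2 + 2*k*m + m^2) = 3*k - m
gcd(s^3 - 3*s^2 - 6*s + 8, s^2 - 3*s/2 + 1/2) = s - 1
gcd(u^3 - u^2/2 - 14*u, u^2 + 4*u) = u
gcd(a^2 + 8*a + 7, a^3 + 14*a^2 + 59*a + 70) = a + 7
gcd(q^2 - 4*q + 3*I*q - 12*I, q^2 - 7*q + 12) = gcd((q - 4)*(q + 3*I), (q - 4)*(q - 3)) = q - 4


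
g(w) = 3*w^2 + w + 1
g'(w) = 6*w + 1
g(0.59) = 2.63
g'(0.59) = 4.54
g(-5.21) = 77.22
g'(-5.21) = -30.26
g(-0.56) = 1.38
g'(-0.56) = -2.36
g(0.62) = 2.77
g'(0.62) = 4.72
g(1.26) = 7.02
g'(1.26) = 8.56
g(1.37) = 8.00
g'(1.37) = 9.22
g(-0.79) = 2.08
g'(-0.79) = -3.74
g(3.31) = 37.18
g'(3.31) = 20.86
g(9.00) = 253.00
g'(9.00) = 55.00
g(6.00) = 115.00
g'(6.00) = 37.00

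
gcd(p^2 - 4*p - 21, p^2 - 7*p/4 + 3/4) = 1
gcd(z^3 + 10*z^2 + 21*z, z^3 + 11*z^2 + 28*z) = z^2 + 7*z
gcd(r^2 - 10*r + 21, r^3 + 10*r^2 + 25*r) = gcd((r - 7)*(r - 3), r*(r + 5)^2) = 1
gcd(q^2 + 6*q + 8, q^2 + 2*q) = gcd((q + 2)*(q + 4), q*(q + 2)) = q + 2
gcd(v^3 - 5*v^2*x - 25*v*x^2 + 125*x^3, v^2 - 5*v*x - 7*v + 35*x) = -v + 5*x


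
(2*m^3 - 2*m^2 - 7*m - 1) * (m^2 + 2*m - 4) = 2*m^5 + 2*m^4 - 19*m^3 - 7*m^2 + 26*m + 4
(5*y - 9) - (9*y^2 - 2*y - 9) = -9*y^2 + 7*y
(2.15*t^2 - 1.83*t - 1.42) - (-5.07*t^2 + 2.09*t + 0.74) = 7.22*t^2 - 3.92*t - 2.16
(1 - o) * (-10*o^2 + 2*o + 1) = 10*o^3 - 12*o^2 + o + 1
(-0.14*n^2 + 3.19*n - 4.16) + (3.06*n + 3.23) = -0.14*n^2 + 6.25*n - 0.93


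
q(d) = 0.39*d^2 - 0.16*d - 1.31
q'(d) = 0.78*d - 0.16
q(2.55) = 0.82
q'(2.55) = 1.83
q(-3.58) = 4.26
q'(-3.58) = -2.95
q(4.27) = 5.12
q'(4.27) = 3.17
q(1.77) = -0.37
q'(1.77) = 1.22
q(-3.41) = 3.77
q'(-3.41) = -2.82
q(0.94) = -1.12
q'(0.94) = 0.57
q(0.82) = -1.18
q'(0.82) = 0.48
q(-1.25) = -0.50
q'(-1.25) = -1.14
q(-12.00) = 56.77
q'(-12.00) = -9.52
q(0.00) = -1.31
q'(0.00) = -0.16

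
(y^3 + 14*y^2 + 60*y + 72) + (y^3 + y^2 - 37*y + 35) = 2*y^3 + 15*y^2 + 23*y + 107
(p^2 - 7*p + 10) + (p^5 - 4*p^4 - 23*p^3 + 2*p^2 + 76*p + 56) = p^5 - 4*p^4 - 23*p^3 + 3*p^2 + 69*p + 66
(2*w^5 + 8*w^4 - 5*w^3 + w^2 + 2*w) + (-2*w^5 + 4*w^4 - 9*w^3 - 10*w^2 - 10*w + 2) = 12*w^4 - 14*w^3 - 9*w^2 - 8*w + 2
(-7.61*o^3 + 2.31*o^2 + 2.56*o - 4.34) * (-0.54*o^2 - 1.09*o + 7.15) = 4.1094*o^5 + 7.0475*o^4 - 58.3118*o^3 + 16.0697*o^2 + 23.0346*o - 31.031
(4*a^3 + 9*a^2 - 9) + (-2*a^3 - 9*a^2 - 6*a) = 2*a^3 - 6*a - 9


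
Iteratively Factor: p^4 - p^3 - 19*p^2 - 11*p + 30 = (p - 5)*(p^3 + 4*p^2 + p - 6) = (p - 5)*(p + 2)*(p^2 + 2*p - 3) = (p - 5)*(p + 2)*(p + 3)*(p - 1)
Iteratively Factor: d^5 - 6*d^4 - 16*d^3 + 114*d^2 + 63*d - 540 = (d - 3)*(d^4 - 3*d^3 - 25*d^2 + 39*d + 180) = (d - 4)*(d - 3)*(d^3 + d^2 - 21*d - 45) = (d - 4)*(d - 3)*(d + 3)*(d^2 - 2*d - 15) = (d - 4)*(d - 3)*(d + 3)^2*(d - 5)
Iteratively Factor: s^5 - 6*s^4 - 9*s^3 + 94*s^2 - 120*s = (s - 5)*(s^4 - s^3 - 14*s^2 + 24*s) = (s - 5)*(s - 3)*(s^3 + 2*s^2 - 8*s) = s*(s - 5)*(s - 3)*(s^2 + 2*s - 8) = s*(s - 5)*(s - 3)*(s + 4)*(s - 2)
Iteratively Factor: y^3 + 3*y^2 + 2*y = (y)*(y^2 + 3*y + 2) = y*(y + 2)*(y + 1)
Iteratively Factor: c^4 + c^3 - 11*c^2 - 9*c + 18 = (c + 2)*(c^3 - c^2 - 9*c + 9) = (c + 2)*(c + 3)*(c^2 - 4*c + 3) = (c - 1)*(c + 2)*(c + 3)*(c - 3)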